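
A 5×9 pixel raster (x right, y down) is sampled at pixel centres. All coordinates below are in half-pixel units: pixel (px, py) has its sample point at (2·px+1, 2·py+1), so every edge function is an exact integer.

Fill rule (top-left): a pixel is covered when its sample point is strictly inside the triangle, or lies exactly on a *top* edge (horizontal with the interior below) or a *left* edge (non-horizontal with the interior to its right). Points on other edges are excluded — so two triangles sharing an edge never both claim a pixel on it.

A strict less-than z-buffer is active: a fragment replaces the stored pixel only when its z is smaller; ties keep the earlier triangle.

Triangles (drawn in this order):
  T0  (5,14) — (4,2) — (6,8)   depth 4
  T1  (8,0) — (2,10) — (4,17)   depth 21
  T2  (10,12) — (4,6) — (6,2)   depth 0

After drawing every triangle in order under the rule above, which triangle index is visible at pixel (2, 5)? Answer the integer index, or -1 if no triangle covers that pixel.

T0:
  2·area = 18
  edge (5, 14)→(4, 2): d=(-1,-12) top-left  bias=+0
  edge (4, 2)→(6, 8): d=(2,6) right/bottom  bias=-1
  edge (6, 8)→(5, 14): d=(-1,6) right/bottom  bias=-1
    (2,2)@(5, 5): e=[9,0,9] → .  [on edge]
    (2,3)@(5, 7): e=[7,4,7] → X
    (3,3)@(7, 7): e=[31,-8,-5] → .
    (2,4)@(5, 9): e=[5,8,5] → X
    (3,4)@(7, 9): e=[29,-4,-7] → .
    (2,5)@(5, 11): e=[3,12,3] → X
    (3,5)@(7, 11): e=[27,0,-9] → .  [on edge]
    (2,6)@(5, 13): e=[1,16,1] → X
    (3,6)@(7, 13): e=[25,4,-11] → .
    (2,7)@(5, 15): e=[-1,20,-1] → .
    (4,8)@(9, 17): e=[45,0,-27] → .  [on edge]
  covered (4 px):
    . . . . .
    . . . . .
    . . . . .
    . . X . .
    . . X . .
    . . X . .
    . . X . .
    . . . . .
    . . . . .
T1:
  2·area = 62  (B↔C swapped to make it positive)
  edge (8, 0)→(4, 17): d=(-4,17) right/bottom  bias=-1
  edge (4, 17)→(2, 10): d=(-2,-7) top-left  bias=+0
  edge (2, 10)→(8, 0): d=(6,-10) top-left  bias=+0
    (3,1)@(7, 3): e=[5,49,8] → X
    (4,1)@(9, 3): e=[-29,63,28] → .
    (2,2)@(5, 5): e=[31,31,0] → X  [on edge]
    (3,2)@(7, 5): e=[-3,45,20] → .
    (2,3)@(5, 7): e=[23,27,12] → X
    (3,3)@(7, 7): e=[-11,41,32] → .
    (1,4)@(3, 9): e=[49,9,4] → X
    (3,4)@(7, 9): e=[-19,37,44] → .
    (1,5)@(3, 11): e=[41,5,16] → X
    (3,5)@(7, 11): e=[-27,33,56] → .
    (1,6)@(3, 13): e=[33,1,28] → X
    (2,6)@(5, 13): e=[-1,15,48] → .
  covered (8 px):
    . . . . .
    . . . X .
    . . X . .
    . . X . .
    . X X . .
    . X X . .
    . X . . .
    . . . . .
    . . . . .
T2:
  2·area = 36
  edge (10, 12)→(4, 6): d=(-6,-6) top-left  bias=+0
  edge (4, 6)→(6, 2): d=(2,-4) top-left  bias=+0
  edge (6, 2)→(10, 12): d=(4,10) right/bottom  bias=-1
    (0,1)@(1, 3): e=[0,-18,54] → .  [on edge]
    (1,2)@(3, 5): e=[0,-6,42] → .  [on edge]
    (2,2)@(5, 5): e=[12,2,22] → X
    (3,2)@(7, 5): e=[24,10,2] → X
    (4,2)@(9, 5): e=[36,18,-18] → .
    (2,3)@(5, 7): e=[0,6,30] → X  [on edge]
    (4,3)@(9, 7): e=[24,22,-10] → .
    (2,4)@(5, 9): e=[-12,10,38] → .
    (3,4)@(7, 9): e=[0,18,18] → X  [on edge]
    (4,4)@(9, 9): e=[12,26,-2] → .
    (3,5)@(7, 11): e=[-12,22,26] → .
    (4,5)@(9, 11): e=[0,30,6] → X  [on edge]
  covered (6 px):
    . . . . .
    . . . . .
    . . X X .
    . . X X .
    . . . X .
    . . . . X
    . . . . .
    . . . . .
    . . . . .

Z-buffer (winner per pixel, '.' = empty):
  . . . . .
  . . . 1 .
  . . 2 2 .
  . . 2 2 .
  . 1 0 2 .
  . 1 0 . 2
  . 1 0 . .
  . . . . .
  . . . . .

Answer: 0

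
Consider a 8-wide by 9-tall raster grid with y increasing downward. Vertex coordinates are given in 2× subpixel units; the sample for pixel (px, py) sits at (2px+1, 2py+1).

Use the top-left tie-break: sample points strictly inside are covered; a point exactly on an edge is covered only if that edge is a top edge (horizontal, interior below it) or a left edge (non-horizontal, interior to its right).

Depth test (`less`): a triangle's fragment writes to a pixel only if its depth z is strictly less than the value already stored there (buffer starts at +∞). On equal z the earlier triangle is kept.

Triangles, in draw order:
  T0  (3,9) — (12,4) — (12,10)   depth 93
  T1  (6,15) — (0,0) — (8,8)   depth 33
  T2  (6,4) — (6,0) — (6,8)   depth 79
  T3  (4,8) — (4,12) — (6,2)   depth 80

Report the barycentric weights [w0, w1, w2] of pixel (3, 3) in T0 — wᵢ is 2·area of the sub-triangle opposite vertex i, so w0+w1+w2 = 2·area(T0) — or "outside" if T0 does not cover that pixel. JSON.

T0:
  2·area = 54
  edge (3, 9)→(12, 4): d=(9,-5) top-left  bias=+0
  edge (12, 4)→(12, 10): d=(0,6) right/bottom  bias=-1
  edge (12, 10)→(3, 9): d=(-9,-1) top-left  bias=+0
    (5,2)@(11, 5): e=[4,6,44] → █
    (6,2)@(13, 5): e=[14,-6,46] → ·
    (3,3)@(7, 7): e=[2,30,22] → █
    (4,3)@(9, 7): e=[12,18,24] → █
    (6,3)@(13, 7): e=[32,-6,28] → ·
    (1,4)@(3, 9): e=[0,54,0] → █  [on edge]
    (2,4)@(5, 9): e=[10,42,2] → █
    (6,4)@(13, 9): e=[50,-6,10] → ·
    (1,5)@(3, 11): e=[18,54,-18] → ·
    (2,5)@(5, 11): e=[28,42,-16] → ·
    (3,5)@(7, 11): e=[38,30,-14] → ·
    (4,5)@(9, 11): e=[48,18,-12] → ·
  covered (9 px):
    · · · · · · · ·
    · · · · · · · ·
    · · · · · █ · ·
    · · · █ █ █ · ·
    · █ █ █ █ █ · ·
    · · · · · · · ·
    · · · · · · · ·
    · · · · · · · ·
    · · · · · · · ·
T1:
  2·area = 72
  edge (6, 15)→(0, 0): d=(-6,-15) top-left  bias=+0
  edge (0, 0)→(8, 8): d=(8,8) right/bottom  bias=-1
  edge (8, 8)→(6, 15): d=(-2,7) right/bottom  bias=-1
    (0,0)@(1, 1): e=[9,0,63] → ·  [on edge]
    (1,1)@(3, 3): e=[27,0,45] → ·  [on edge]
    (1,2)@(3, 5): e=[15,16,41] → █
    (2,2)@(5, 5): e=[45,0,27] → ·  [on edge]
    (1,3)@(3, 7): e=[3,32,37] → █
    (2,3)@(5, 7): e=[33,16,23] → █
    (3,3)@(7, 7): e=[63,0,9] → ·  [on edge]
    (1,4)@(3, 9): e=[-9,48,33] → ·
    (2,4)@(5, 9): e=[21,32,19] → █
    (3,4)@(7, 9): e=[51,16,5] → █
    (4,4)@(9, 9): e=[81,0,-9] → ·  [on edge]
    (2,5)@(5, 11): e=[9,48,15] → █
    (5,5)@(11, 11): e=[99,0,-27] → ·  [on edge]
    (6,6)@(13, 13): e=[117,0,-45] → ·  [on edge]
    (7,7)@(15, 15): e=[135,0,-63] → ·  [on edge]
  covered (7 px):
    · · · · · · · ·
    · · · · · · · ·
    · █ · · · · · ·
    · █ █ · · · · ·
    · · █ █ · · · ·
    · · █ █ · · · ·
    · · · · · · · ·
    · · · · · · · ·
    · · · · · · · ·
T2:
  degenerate (2·area = 0) — covers nothing
T3:
  2·area = 8  (B↔C swapped to make it positive)
  edge (4, 8)→(6, 2): d=(2,-6) top-left  bias=+0
  edge (6, 2)→(4, 12): d=(-2,10) right/bottom  bias=-1
  edge (4, 12)→(4, 8): d=(0,-4) top-left  bias=+0
    (2,2)@(5, 5): e=[0,4,4] → █  [on edge]
    (3,2)@(7, 5): e=[12,-16,12] → ·
    (2,3)@(5, 7): e=[4,0,4] → ·  [on edge]
    (1,5)@(3, 11): e=[0,12,-4] → ·  [on edge]
    (0,8)@(1, 17): e=[0,20,-12] → ·  [on edge]
    (1,8)@(3, 17): e=[12,0,-4] → ·  [on edge]
  covered (1 px):
    · · · · · · · ·
    · · · · · · · ·
    · · █ · · · · ·
    · · · · · · · ·
    · · · · · · · ·
    · · · · · · · ·
    · · · · · · · ·
    · · · · · · · ·
    · · · · · · · ·

Answer: [30,22,2]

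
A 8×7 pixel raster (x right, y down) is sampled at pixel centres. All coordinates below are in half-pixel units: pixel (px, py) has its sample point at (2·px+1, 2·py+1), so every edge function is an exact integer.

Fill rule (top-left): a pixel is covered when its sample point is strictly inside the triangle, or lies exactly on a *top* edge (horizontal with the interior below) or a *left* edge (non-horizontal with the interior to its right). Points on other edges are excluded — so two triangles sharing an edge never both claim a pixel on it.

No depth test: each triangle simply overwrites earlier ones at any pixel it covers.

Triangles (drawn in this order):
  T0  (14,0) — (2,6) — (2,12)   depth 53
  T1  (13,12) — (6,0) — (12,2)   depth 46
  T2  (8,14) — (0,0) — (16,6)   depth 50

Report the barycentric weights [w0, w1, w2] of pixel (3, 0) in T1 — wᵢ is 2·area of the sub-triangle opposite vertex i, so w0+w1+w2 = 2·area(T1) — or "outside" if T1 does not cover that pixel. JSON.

T0:
  2·area = 72  (B↔C swapped to make it positive)
  edge (14, 0)→(2, 12): d=(-12,12) right/bottom  bias=-1
  edge (2, 12)→(2, 6): d=(0,-6) top-left  bias=+0
  edge (2, 6)→(14, 0): d=(12,-6) top-left  bias=+0
    (6,0)@(13, 1): e=[0,66,6] → .  [on edge]
    (4,1)@(9, 3): e=[24,42,6] → X
    (5,1)@(11, 3): e=[0,54,18] → .  [on edge]
    (2,2)@(5, 5): e=[48,18,6] → X
    (3,2)@(7, 5): e=[24,30,18] → X
    (4,2)@(9, 5): e=[0,42,30] → .  [on edge]
    (1,3)@(3, 7): e=[48,6,18] → X
    (3,3)@(7, 7): e=[0,30,42] → .  [on edge]
    (1,4)@(3, 9): e=[24,6,42] → X
    (2,4)@(5, 9): e=[0,18,54] → .  [on edge]
    (1,5)@(3, 11): e=[0,6,66] → .  [on edge]
    (0,6)@(1, 13): e=[0,-6,78] → .  [on edge]
  covered (6 px):
    . . . . . . . .
    . . . . X . . .
    . . X X . . . .
    . X X . . . . .
    . X . . . . . .
    . . . . . . . .
    . . . . . . . .
T1:
  2·area = 58
  edge (13, 12)→(6, 0): d=(-7,-12) top-left  bias=+0
  edge (6, 0)→(12, 2): d=(6,2) right/bottom  bias=-1
  edge (12, 2)→(13, 12): d=(1,10) right/bottom  bias=-1
    (3,0)@(7, 1): e=[5,4,49] → X
    (4,0)@(9, 1): e=[29,0,29] → .  [on edge]
    (3,1)@(7, 3): e=[-9,16,51] → .
    (4,1)@(9, 3): e=[15,12,31] → X
    (5,1)@(11, 3): e=[39,8,11] → X
    (6,1)@(13, 3): e=[63,4,-9] → .
    (7,1)@(15, 3): e=[87,0,-29] → .  [on edge]
    (4,2)@(9, 5): e=[1,24,33] → X
    (6,2)@(13, 5): e=[49,16,-7] → .
    (4,3)@(9, 7): e=[-13,36,35] → .
    (5,3)@(11, 7): e=[11,32,15] → X
    (6,3)@(13, 7): e=[35,28,-5] → .
  covered (6 px):
    . . . X . . . .
    . . . . X X . .
    . . . . X X . .
    . . . . . X . .
    . . . . . . . .
    . . . . . . . .
    . . . . . . . .
T2:
  2·area = 176
  edge (8, 14)→(0, 0): d=(-8,-14) top-left  bias=+0
  edge (0, 0)→(16, 6): d=(16,6) right/bottom  bias=-1
  edge (16, 6)→(8, 14): d=(-8,8) right/bottom  bias=-1
    (0,0)@(1, 1): e=[6,10,160] → X
    (1,0)@(3, 1): e=[34,-2,144] → .
    (0,1)@(1, 3): e=[-10,42,144] → .
    (1,1)@(3, 3): e=[18,30,128] → X
    (2,1)@(5, 3): e=[46,18,112] → X
    (3,1)@(7, 3): e=[74,6,96] → X
    (4,1)@(9, 3): e=[102,-6,80] → .
    (1,2)@(3, 5): e=[2,62,112] → X
    (4,2)@(9, 5): e=[86,26,64] → X
    (5,2)@(11, 5): e=[114,14,48] → X
    (6,2)@(13, 5): e=[142,2,32] → X
    (7,2)@(15, 5): e=[170,-10,16] → .
    (7,3)@(15, 7): e=[154,22,0] → .  [on edge]
    (6,4)@(13, 9): e=[110,66,0] → .  [on edge]
    (5,5)@(11, 11): e=[66,110,0] → .  [on edge]
    (4,6)@(9, 13): e=[22,154,0] → .  [on edge]
  covered (20 px):
    X . . . . . . .
    . X X X . . . .
    . X X X X X X .
    . . X X X X X .
    . . . X X X . .
    . . . X X . . .
    . . . . . . . .

Answer: [4,49,5]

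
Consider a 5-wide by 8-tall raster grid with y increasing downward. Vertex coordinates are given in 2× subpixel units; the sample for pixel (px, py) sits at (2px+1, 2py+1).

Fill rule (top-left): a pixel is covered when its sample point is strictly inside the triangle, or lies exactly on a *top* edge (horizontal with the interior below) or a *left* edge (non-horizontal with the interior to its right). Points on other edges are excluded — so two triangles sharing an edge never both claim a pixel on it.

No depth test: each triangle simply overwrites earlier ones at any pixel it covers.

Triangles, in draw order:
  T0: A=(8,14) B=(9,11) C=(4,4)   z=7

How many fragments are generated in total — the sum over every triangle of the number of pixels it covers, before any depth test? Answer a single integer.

T0:
  2·area = 22  (B↔C swapped to make it positive)
  edge (8, 14)→(4, 4): d=(-4,-10) top-left  bias=+0
  edge (4, 4)→(9, 11): d=(5,7) right/bottom  bias=-1
  edge (9, 11)→(8, 14): d=(-1,3) right/bottom  bias=-1
    (3,4)@(7, 9): e=[10,4,8] → X
    (4,4)@(9, 9): e=[30,-10,2] → .
    (3,5)@(7, 11): e=[2,14,6] → X
    (4,5)@(9, 11): e=[22,0,0] → .  [on edge]
    (3,6)@(7, 13): e=[-6,24,4] → .
  covered (2 px):
    . . . . .
    . . . . .
    . . . . .
    . . . . .
    . . . X .
    . . . X .
    . . . . .
    . . . . .

Answer: 2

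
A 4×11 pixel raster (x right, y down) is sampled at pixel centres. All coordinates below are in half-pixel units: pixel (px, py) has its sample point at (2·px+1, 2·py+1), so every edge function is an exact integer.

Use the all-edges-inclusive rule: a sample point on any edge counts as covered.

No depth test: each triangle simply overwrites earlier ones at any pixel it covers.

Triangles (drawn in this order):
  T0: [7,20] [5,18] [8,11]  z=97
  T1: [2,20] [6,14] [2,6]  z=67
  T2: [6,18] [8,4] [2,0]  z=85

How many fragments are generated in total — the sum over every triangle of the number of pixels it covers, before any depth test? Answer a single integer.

T0:
  2·area = 20
  edge (7, 20)→(5, 18): d=(-2,-2) inclusive
  edge (5, 18)→(8, 11): d=(3,-7) inclusive
  edge (8, 11)→(7, 20): d=(-1,9) inclusive
    (3,7)@(7, 15): e=[10,5,5] → #
    (3,8)@(7, 17): e=[6,11,3] → #
    (3,9)@(7, 19): e=[2,17,1] → #
    (3,10)@(7, 21): e=[-2,23,-1] → ·
  covered (3 px):
    · · · ·
    · · · ·
    · · · ·
    · · · ·
    · · · ·
    · · · ·
    · · · ·
    · · · #
    · · · #
    · · · #
    · · · ·
T1:
  2·area = 56  (B↔C swapped to make it positive)
  edge (2, 20)→(2, 6): d=(0,-14) inclusive
  edge (2, 6)→(6, 14): d=(4,8) inclusive
  edge (6, 14)→(2, 20): d=(-4,6) inclusive
    (1,4)@(3, 9): e=[14,4,38] → #
    (2,4)@(5, 9): e=[42,-12,26] → ·
    (1,5)@(3, 11): e=[14,12,30] → #
    (2,5)@(5, 11): e=[42,-4,18] → ·
    (1,6)@(3, 13): e=[14,20,22] → #
    (2,6)@(5, 13): e=[42,4,10] → #
    (3,6)@(7, 13): e=[70,-12,-2] → ·
    (1,7)@(3, 15): e=[14,28,14] → #
    (3,7)@(7, 15): e=[70,-4,-10] → ·
    (1,8)@(3, 17): e=[14,36,6] → #
    (2,8)@(5, 17): e=[42,20,-6] → ·
    (1,9)@(3, 19): e=[14,44,-2] → ·
  covered (7 px):
    · · · ·
    · · · ·
    · · · ·
    · · · ·
    · # · ·
    · # · ·
    · # # ·
    · # # ·
    · # · ·
    · · · ·
    · · · ·
T2:
  2·area = 92  (B↔C swapped to make it positive)
  edge (6, 18)→(2, 0): d=(-4,-18) inclusive
  edge (2, 0)→(8, 4): d=(6,4) inclusive
  edge (8, 4)→(6, 18): d=(-2,14) inclusive
    (1,0)@(3, 1): e=[14,2,76] → #
    (2,0)@(5, 1): e=[50,-6,48] → ·
    (1,1)@(3, 3): e=[6,14,72] → #
    (2,1)@(5, 3): e=[42,6,44] → #
    (3,1)@(7, 3): e=[78,-2,16] → ·
    (1,2)@(3, 5): e=[-2,26,68] → ·
    (2,2)@(5, 5): e=[34,18,40] → #
    (3,2)@(7, 5): e=[70,10,12] → #
    (2,3)@(5, 7): e=[26,30,36] → #
    (2,4)@(5, 9): e=[18,42,32] → #
    (2,5)@(5, 11): e=[10,54,28] → #
    (3,5)@(7, 11): e=[46,46,0] → #  [on edge]
  covered (12 px):
    · # · ·
    · # # ·
    · · # #
    · · # #
    · · # #
    · · # #
    · · # ·
    · · · ·
    · · · ·
    · · · ·
    · · · ·

Answer: 22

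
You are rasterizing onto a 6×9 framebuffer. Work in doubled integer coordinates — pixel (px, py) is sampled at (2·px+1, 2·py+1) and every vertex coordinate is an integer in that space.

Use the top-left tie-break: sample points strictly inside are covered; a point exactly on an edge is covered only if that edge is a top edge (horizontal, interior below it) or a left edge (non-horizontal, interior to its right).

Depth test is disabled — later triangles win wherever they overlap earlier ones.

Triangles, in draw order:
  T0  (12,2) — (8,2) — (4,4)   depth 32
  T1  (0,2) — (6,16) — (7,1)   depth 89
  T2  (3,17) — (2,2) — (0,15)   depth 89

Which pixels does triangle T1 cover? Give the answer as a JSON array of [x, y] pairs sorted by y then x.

T0:
  2·area = 8  (B↔C swapped to make it positive)
  edge (12, 2)→(4, 4): d=(-8,2) right/bottom  bias=-1
  edge (4, 4)→(8, 2): d=(4,-2) top-left  bias=+0
  edge (8, 2)→(12, 2): d=(4,0) top-left  bias=+0
    (3,1)@(7, 3): e=[2,2,4] → X
    (4,1)@(9, 3): e=[-2,6,4] → .
    (3,2)@(7, 5): e=[-14,10,12] → .
  covered (1 px):
    . . . . . .
    . . . X . .
    . . . . . .
    . . . . . .
    . . . . . .
    . . . . . .
    . . . . . .
    . . . . . .
    . . . . . .
T1:
  2·area = 104  (B↔C swapped to make it positive)
  edge (0, 2)→(7, 1): d=(7,-1) top-left  bias=+0
  edge (7, 1)→(6, 16): d=(-1,15) right/bottom  bias=-1
  edge (6, 16)→(0, 2): d=(-6,-14) top-left  bias=+0
    (3,0)@(7, 1): e=[0,0,104] → .  [on edge]
    (0,1)@(1, 3): e=[8,88,8] → X
    (1,1)@(3, 3): e=[10,58,36] → X
    (2,1)@(5, 3): e=[12,28,64] → X
    (3,1)@(7, 3): e=[14,-2,92] → .
    (0,2)@(1, 5): e=[22,86,-4] → .
    (1,2)@(3, 5): e=[24,56,24] → X
    (3,2)@(7, 5): e=[28,-4,80] → .
    (1,3)@(3, 7): e=[38,54,12] → X
    (3,3)@(7, 7): e=[42,-6,68] → .
    (1,4)@(3, 9): e=[52,52,0] → X  [on edge]
    (3,4)@(7, 9): e=[56,-8,56] → .
  covered (11 px):
    . . . . . .
    X X X . . .
    . X X . . .
    . X X . . .
    . X X . . .
    . . X . . .
    . . X . . .
    . . . . . .
    . . . . . .
T2:
  2·area = 43  (B↔C swapped to make it positive)
  edge (3, 17)→(0, 15): d=(-3,-2) top-left  bias=+0
  edge (0, 15)→(2, 2): d=(2,-13) top-left  bias=+0
  edge (2, 2)→(3, 17): d=(1,15) right/bottom  bias=-1
    (0,4)@(1, 9): e=[20,1,22] → X
    (1,4)@(3, 9): e=[24,27,-8] → .
    (0,5)@(1, 11): e=[14,5,24] → X
    (1,5)@(3, 11): e=[18,31,-6] → .
    (0,6)@(1, 13): e=[8,9,26] → X
    (1,6)@(3, 13): e=[12,35,-4] → .
    (0,7)@(1, 15): e=[2,13,28] → X
    (1,7)@(3, 15): e=[6,39,-2] → .
    (0,8)@(1, 17): e=[-4,17,30] → .
    (1,8)@(3, 17): e=[0,43,0] → .  [on edge]
  covered (4 px):
    . . . . . .
    . . . . . .
    . . . . . .
    . . . . . .
    X . . . . .
    X . . . . .
    X . . . . .
    X . . . . .
    . . . . . .

Answer: [[0,1],[1,1],[2,1],[1,2],[2,2],[1,3],[2,3],[1,4],[2,4],[2,5],[2,6]]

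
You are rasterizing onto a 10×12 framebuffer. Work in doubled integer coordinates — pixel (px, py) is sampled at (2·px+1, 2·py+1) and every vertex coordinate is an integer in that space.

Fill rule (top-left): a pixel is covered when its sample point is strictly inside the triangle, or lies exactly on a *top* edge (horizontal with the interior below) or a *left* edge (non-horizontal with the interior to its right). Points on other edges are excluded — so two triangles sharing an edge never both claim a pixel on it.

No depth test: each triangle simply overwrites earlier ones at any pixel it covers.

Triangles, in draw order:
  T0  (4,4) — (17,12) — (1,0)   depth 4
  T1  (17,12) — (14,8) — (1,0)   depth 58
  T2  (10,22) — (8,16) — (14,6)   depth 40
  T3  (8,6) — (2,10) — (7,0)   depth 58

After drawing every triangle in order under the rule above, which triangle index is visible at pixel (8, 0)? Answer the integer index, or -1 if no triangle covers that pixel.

T0:
  2·area = 28  (B↔C swapped to make it positive)
  edge (4, 4)→(1, 0): d=(-3,-4) top-left  bias=+0
  edge (1, 0)→(17, 12): d=(16,12) right/bottom  bias=-1
  edge (17, 12)→(4, 4): d=(-13,-8) top-left  bias=+0
    (2,1)@(5, 3): e=[7,0,21] → ·  [on edge]
    (3,2)@(7, 5): e=[9,8,11] → █
    (4,2)@(9, 5): e=[17,-16,27] → ·
    (3,3)@(7, 7): e=[3,40,-15] → ·
    (4,3)@(9, 7): e=[11,16,1] → █
    (5,3)@(11, 7): e=[19,-8,17] → ·
    (4,4)@(9, 9): e=[5,48,-25] → ·
    (6,4)@(13, 9): e=[21,0,7] → ·  [on edge]
  covered (2 px):
    · · · · · · · · · ·
    · · · · · · · · · ·
    · · · █ · · · · · ·
    · · · · █ · · · · ·
    · · · · · · · · · ·
    · · · · · · · · · ·
    · · · · · · · · · ·
    · · · · · · · · · ·
    · · · · · · · · · ·
    · · · · · · · · · ·
    · · · · · · · · · ·
    · · · · · · · · · ·
T1:
  2·area = 28  (B↔C swapped to make it positive)
  edge (17, 12)→(1, 0): d=(-16,-12) top-left  bias=+0
  edge (1, 0)→(14, 8): d=(13,8) right/bottom  bias=-1
  edge (14, 8)→(17, 12): d=(3,4) right/bottom  bias=-1
    (2,1)@(5, 3): e=[0,7,21] → █  [on edge]
    (3,1)@(7, 3): e=[24,-9,13] → ·
    (2,2)@(5, 5): e=[-32,33,27] → ·
    (4,2)@(9, 5): e=[16,1,11] → █
    (5,2)@(11, 5): e=[40,-15,3] → ·
    (4,3)@(9, 7): e=[-16,27,17] → ·
    (5,3)@(11, 7): e=[8,11,9] → █
    (6,3)@(13, 7): e=[32,-5,1] → ·
    (5,4)@(11, 9): e=[-24,37,15] → ·
    (6,4)@(13, 9): e=[0,21,7] → █  [on edge]
    (7,4)@(15, 9): e=[24,5,-1] → ·
    (6,5)@(13, 11): e=[-32,47,13] → ·
  covered (4 px):
    · · · · · · · · · ·
    · · █ · · · · · · ·
    · · · · █ · · · · ·
    · · · · · █ · · · ·
    · · · · · · █ · · ·
    · · · · · · · · · ·
    · · · · · · · · · ·
    · · · · · · · · · ·
    · · · · · · · · · ·
    · · · · · · · · · ·
    · · · · · · · · · ·
    · · · · · · · · · ·
T2:
  2·area = 56
  edge (10, 22)→(8, 16): d=(-2,-6) top-left  bias=+0
  edge (8, 16)→(14, 6): d=(6,-10) top-left  bias=+0
  edge (14, 6)→(10, 22): d=(-4,16) right/bottom  bias=-1
    (1,0)@(3, 1): e=[0,-140,196] → ·  [on edge]
    (8,0)@(17, 1): e=[84,0,-28] → ·  [on edge]
    (2,3)@(5, 7): e=[0,-84,140] → ·  [on edge]
    (6,4)@(13, 9): e=[44,8,4] → █
    (7,4)@(15, 9): e=[56,28,-28] → ·
    (5,5)@(11, 11): e=[28,0,28] → █  [on edge]
    (6,5)@(13, 11): e=[40,20,-4] → ·
    (3,6)@(7, 13): e=[0,-28,84] → ·  [on edge]
    (5,6)@(11, 13): e=[24,12,20] → █
    (6,6)@(13, 13): e=[36,32,-12] → ·
    (4,7)@(9, 15): e=[8,4,44] → █
    (6,7)@(13, 15): e=[32,44,-20] → ·
    (4,9)@(9, 19): e=[0,28,28] → █  [on edge]
    (2,10)@(5, 21): e=[-28,0,84] → ·  [on edge]
  covered (8 px):
    · · · · · · · · · ·
    · · · · · · · · · ·
    · · · · · · · · · ·
    · · · · · · · · · ·
    · · · · · · █ · · ·
    · · · · · █ · · · ·
    · · · · · █ · · · ·
    · · · · █ █ · · · ·
    · · · · █ █ · · · ·
    · · · · █ · · · · ·
    · · · · · · · · · ·
    · · · · · · · · · ·
T3:
  2·area = 40
  edge (8, 6)→(2, 10): d=(-6,4) right/bottom  bias=-1
  edge (2, 10)→(7, 0): d=(5,-10) top-left  bias=+0
  edge (7, 0)→(8, 6): d=(1,6) right/bottom  bias=-1
    (3,0)@(7, 1): e=[34,5,1] → █
    (4,0)@(9, 1): e=[26,25,-11] → ·
    (3,1)@(7, 3): e=[22,15,3] → █
    (4,1)@(9, 3): e=[14,35,-9] → ·
    (2,2)@(5, 5): e=[18,5,17] → █
    (4,2)@(9, 5): e=[2,45,-7] → ·
    (2,3)@(5, 7): e=[6,15,19] → █
    (3,3)@(7, 7): e=[-2,35,7] → ·
    (1,4)@(3, 9): e=[2,5,33] → █
    (2,4)@(5, 9): e=[-6,25,21] → ·
    (1,5)@(3, 11): e=[-10,15,35] → ·
  covered (6 px):
    · · · █ · · · · · ·
    · · · █ · · · · · ·
    · · █ █ · · · · · ·
    · · █ · · · · · · ·
    · █ · · · · · · · ·
    · · · · · · · · · ·
    · · · · · · · · · ·
    · · · · · · · · · ·
    · · · · · · · · · ·
    · · · · · · · · · ·
    · · · · · · · · · ·
    · · · · · · · · · ·

Z-buffer (winner per pixel, '.' = empty):
  . . . 3 . . . . . .
  . . 1 3 . . . . . .
  . . 3 3 1 . . . . .
  . . 3 . 0 1 . . . .
  . 3 . . . . 2 . . .
  . . . . . 2 . . . .
  . . . . . 2 . . . .
  . . . . 2 2 . . . .
  . . . . 2 2 . . . .
  . . . . 2 . . . . .
  . . . . . . . . . .
  . . . . . . . . . .

Answer: -1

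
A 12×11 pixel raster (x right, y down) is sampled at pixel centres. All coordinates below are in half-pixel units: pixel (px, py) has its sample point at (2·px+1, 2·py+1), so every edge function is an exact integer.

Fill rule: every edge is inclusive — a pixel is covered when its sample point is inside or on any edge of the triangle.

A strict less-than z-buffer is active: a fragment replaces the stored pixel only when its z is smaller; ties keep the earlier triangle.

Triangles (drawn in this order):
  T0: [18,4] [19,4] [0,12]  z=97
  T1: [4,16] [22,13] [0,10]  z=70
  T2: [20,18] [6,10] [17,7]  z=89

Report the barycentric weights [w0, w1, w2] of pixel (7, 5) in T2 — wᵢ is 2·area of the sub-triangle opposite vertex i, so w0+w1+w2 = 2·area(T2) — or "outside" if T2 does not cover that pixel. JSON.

T0:
  2·area = 8
  edge (18, 4)→(19, 4): d=(1,0) inclusive
  edge (19, 4)→(0, 12): d=(-19,8) inclusive
  edge (0, 12)→(18, 4): d=(18,-8) inclusive
    (3,4)@(7, 9): e=[5,1,2] → X
    (4,4)@(9, 9): e=[5,-15,18] → .
    (3,5)@(7, 11): e=[7,-37,38] → .
  covered (1 px):
    . . . . . . . . . . . .
    . . . . . . . . . . . .
    . . . . . . . . . . . .
    . . . . . . . . . . . .
    . . . X . . . . . . . .
    . . . . . . . . . . . .
    . . . . . . . . . . . .
    . . . . . . . . . . . .
    . . . . . . . . . . . .
    . . . . . . . . . . . .
    . . . . . . . . . . . .
T1:
  2·area = 120  (B↔C swapped to make it positive)
  edge (4, 16)→(0, 10): d=(-4,-6) inclusive
  edge (0, 10)→(22, 13): d=(22,3) inclusive
  edge (22, 13)→(4, 16): d=(-18,3) inclusive
    (0,5)@(1, 11): e=[2,19,99] → X
    (1,5)@(3, 11): e=[14,13,93] → X
    (2,5)@(5, 11): e=[26,7,87] → X
    (3,5)@(7, 11): e=[38,1,81] → X
    (4,5)@(9, 11): e=[50,-5,75] → .
    (0,6)@(1, 13): e=[-6,63,63] → .
    (1,6)@(3, 13): e=[6,57,57] → X
    (4,6)@(9, 13): e=[42,39,39] → X
    (5,6)@(11, 13): e=[54,33,33] → X
    (6,6)@(13, 13): e=[66,27,27] → X
    (7,6)@(15, 13): e=[78,21,21] → X
    (8,6)@(17, 13): e=[90,15,15] → X
  covered (17 px):
    . . . . . . . . . . . .
    . . . . . . . . . . . .
    . . . . . . . . . . . .
    . . . . . . . . . . . .
    . . . . . . . . . . . .
    X X X X . . . . . . . .
    . X X X X X X X X X X .
    . . X X X . . . . . . .
    . . . . . . . . . . . .
    . . . . . . . . . . . .
    . . . . . . . . . . . .
T2:
  2·area = 130
  edge (20, 18)→(6, 10): d=(-14,-8) inclusive
  edge (6, 10)→(17, 7): d=(11,-3) inclusive
  edge (17, 7)→(20, 18): d=(3,11) inclusive
    (8,3)@(17, 7): e=[130,0,0] → X  [on edge]
    (9,3)@(19, 7): e=[146,6,-22] → .
    (5,4)@(11, 9): e=[54,4,72] → X
    (6,4)@(13, 9): e=[70,10,50] → X
    (7,4)@(15, 9): e=[86,16,28] → X
    (9,4)@(19, 9): e=[118,28,-16] → .
    (4,5)@(9, 11): e=[10,20,100] → X
    (9,5)@(19, 11): e=[90,50,-10] → .
    (4,6)@(9, 13): e=[-18,42,106] → .
    (5,6)@(11, 13): e=[-2,48,84] → .
    (6,6)@(13, 13): e=[14,54,62] → X
    (9,6)@(19, 13): e=[62,72,-4] → .
  covered (17 px):
    . . . . . . . . . . . .
    . . . . . . . . . . . .
    . . . . . . . . . . . .
    . . . . . . . . X . . .
    . . . . . X X X X . . .
    . . . . X X X X X . . .
    . . . . . . X X X . . .
    . . . . . . . X X X . .
    . . . . . . . . . X . .
    . . . . . . . . . . . .
    . . . . . . . . . . . .

Result: [38,34,58]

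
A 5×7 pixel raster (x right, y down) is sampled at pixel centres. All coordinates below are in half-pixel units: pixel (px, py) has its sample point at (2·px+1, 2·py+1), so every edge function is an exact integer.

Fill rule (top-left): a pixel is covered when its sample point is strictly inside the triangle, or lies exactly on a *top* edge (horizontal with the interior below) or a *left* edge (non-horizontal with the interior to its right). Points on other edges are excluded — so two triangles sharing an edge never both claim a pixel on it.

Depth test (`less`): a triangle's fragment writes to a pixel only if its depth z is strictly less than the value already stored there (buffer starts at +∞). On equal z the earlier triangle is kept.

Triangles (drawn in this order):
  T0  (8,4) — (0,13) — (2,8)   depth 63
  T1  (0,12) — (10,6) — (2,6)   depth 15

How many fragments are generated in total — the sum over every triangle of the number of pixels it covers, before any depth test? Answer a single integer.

T0:
  2·area = 22
  edge (8, 4)→(0, 13): d=(-8,9) right/bottom  bias=-1
  edge (0, 13)→(2, 8): d=(2,-5) top-left  bias=+0
  edge (2, 8)→(8, 4): d=(6,-4) top-left  bias=+0
    (3,2)@(7, 5): e=[1,19,2] → X
    (4,2)@(9, 5): e=[-17,29,10] → .
    (2,3)@(5, 7): e=[3,13,6] → X
    (3,3)@(7, 7): e=[-15,23,14] → .
    (1,4)@(3, 9): e=[5,7,10] → X
    (2,4)@(5, 9): e=[-13,17,18] → .
    (0,5)@(1, 11): e=[7,1,14] → X
    (1,5)@(3, 11): e=[-11,11,22] → .
    (0,6)@(1, 13): e=[-9,5,26] → .
  covered (4 px):
    . . . . .
    . . . . .
    . . . X .
    . . X . .
    . X . . .
    X . . . .
    . . . . .
T1:
  2·area = 48  (B↔C swapped to make it positive)
  edge (0, 12)→(2, 6): d=(2,-6) top-left  bias=+0
  edge (2, 6)→(10, 6): d=(8,0) top-left  bias=+0
  edge (10, 6)→(0, 12): d=(-10,6) right/bottom  bias=-1
    (1,1)@(3, 3): e=[0,-24,72] → .  [on edge]
    (1,3)@(3, 7): e=[8,8,32] → X
    (2,3)@(5, 7): e=[20,8,20] → X
    (3,3)@(7, 7): e=[32,8,8] → X
    (4,3)@(9, 7): e=[44,8,-4] → .
    (0,4)@(1, 9): e=[0,24,24] → X  [on edge]
    (2,4)@(5, 9): e=[24,24,0] → .  [on edge]
    (3,4)@(7, 9): e=[36,24,-12] → .
    (0,5)@(1, 11): e=[4,40,4] → X
    (1,5)@(3, 11): e=[16,40,-8] → .
    (0,6)@(1, 13): e=[8,56,-16] → .
  covered (6 px):
    . . . . .
    . . . . .
    . . . . .
    . X X X .
    X X . . .
    X . . . .
    . . . . .

Final: 10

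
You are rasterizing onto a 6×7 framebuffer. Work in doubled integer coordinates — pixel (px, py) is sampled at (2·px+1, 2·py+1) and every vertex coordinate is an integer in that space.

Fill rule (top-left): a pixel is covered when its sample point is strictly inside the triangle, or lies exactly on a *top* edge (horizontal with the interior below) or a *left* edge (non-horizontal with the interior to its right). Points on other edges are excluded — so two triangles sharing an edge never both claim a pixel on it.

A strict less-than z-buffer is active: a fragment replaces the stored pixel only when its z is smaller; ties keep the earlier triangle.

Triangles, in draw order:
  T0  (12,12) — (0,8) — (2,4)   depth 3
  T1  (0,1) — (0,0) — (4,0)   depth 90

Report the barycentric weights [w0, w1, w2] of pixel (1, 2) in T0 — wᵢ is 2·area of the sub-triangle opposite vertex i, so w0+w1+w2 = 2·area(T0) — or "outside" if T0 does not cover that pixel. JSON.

T0:
  2·area = 56
  edge (12, 12)→(0, 8): d=(-12,-4) top-left  bias=+0
  edge (0, 8)→(2, 4): d=(2,-4) top-left  bias=+0
  edge (2, 4)→(12, 12): d=(10,8) right/bottom  bias=-1
    (1,2)@(3, 5): e=[48,6,2] → #
    (2,2)@(5, 5): e=[56,14,-14] → ·
    (0,3)@(1, 7): e=[16,2,38] → #
    (2,3)@(5, 7): e=[32,18,6] → #
    (3,3)@(7, 7): e=[40,26,-10] → ·
    (0,4)@(1, 9): e=[-8,6,58] → ·
    (1,4)@(3, 9): e=[0,14,42] → #  [on edge]
    (3,4)@(7, 9): e=[16,30,10] → #
    (4,4)@(9, 9): e=[24,38,-6] → ·
    (1,5)@(3, 11): e=[-24,18,62] → ·
    (2,5)@(5, 11): e=[-16,26,46] → ·
    (3,5)@(7, 11): e=[-8,34,30] → ·
    (4,5)@(9, 11): e=[0,42,14] → #  [on edge]
  covered (8 px):
    · · · · · ·
    · · · · · ·
    · # · · · ·
    # # # · · ·
    · # # # · ·
    · · · · # ·
    · · · · · ·
T1:
  2·area = 4
  edge (0, 1)→(0, 0): d=(0,-1) top-left  bias=+0
  edge (0, 0)→(4, 0): d=(4,0) top-left  bias=+0
  edge (4, 0)→(0, 1): d=(-4,1) right/bottom  bias=-1
  covered (0 px):
    · · · · · ·
    · · · · · ·
    · · · · · ·
    · · · · · ·
    · · · · · ·
    · · · · · ·
    · · · · · ·

Result: [6,2,48]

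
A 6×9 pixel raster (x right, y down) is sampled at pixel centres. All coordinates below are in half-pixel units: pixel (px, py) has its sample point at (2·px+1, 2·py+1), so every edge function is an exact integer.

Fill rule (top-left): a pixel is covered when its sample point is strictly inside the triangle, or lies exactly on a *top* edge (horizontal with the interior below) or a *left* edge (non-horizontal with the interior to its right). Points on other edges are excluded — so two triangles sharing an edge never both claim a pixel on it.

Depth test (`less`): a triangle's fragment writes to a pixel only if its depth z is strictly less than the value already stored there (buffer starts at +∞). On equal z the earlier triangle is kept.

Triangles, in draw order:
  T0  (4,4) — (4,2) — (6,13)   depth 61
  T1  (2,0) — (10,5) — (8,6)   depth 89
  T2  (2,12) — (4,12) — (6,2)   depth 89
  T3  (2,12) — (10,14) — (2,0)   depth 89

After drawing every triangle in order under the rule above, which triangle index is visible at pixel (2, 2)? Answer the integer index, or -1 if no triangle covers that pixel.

T0:
  2·area = 4
  edge (4, 4)→(4, 2): d=(0,-2) top-left  bias=+0
  edge (4, 2)→(6, 13): d=(2,11) right/bottom  bias=-1
  edge (6, 13)→(4, 4): d=(-2,-9) top-left  bias=+0
  covered (0 px):
    · · · · · ·
    · · · · · ·
    · · · · · ·
    · · · · · ·
    · · · · · ·
    · · · · · ·
    · · · · · ·
    · · · · · ·
    · · · · · ·
T1:
  2·area = 18
  edge (2, 0)→(10, 5): d=(8,5) right/bottom  bias=-1
  edge (10, 5)→(8, 6): d=(-2,1) right/bottom  bias=-1
  edge (8, 6)→(2, 0): d=(-6,-6) top-left  bias=+0
    (1,0)@(3, 1): e=[3,15,0] → #  [on edge]
    (2,0)@(5, 1): e=[-7,13,12] → ·
    (1,1)@(3, 3): e=[19,11,-12] → ·
    (2,1)@(5, 3): e=[9,9,0] → #  [on edge]
    (3,1)@(7, 3): e=[-1,7,12] → ·
    (2,2)@(5, 5): e=[25,5,-12] → ·
    (3,2)@(7, 5): e=[15,3,0] → #  [on edge]
    (4,2)@(9, 5): e=[5,1,12] → #
    (5,2)@(11, 5): e=[-5,-1,24] → ·
    (3,3)@(7, 7): e=[31,-1,-12] → ·
    (4,3)@(9, 7): e=[21,-3,0] → ·  [on edge]
    (5,4)@(11, 9): e=[27,-9,0] → ·  [on edge]
  covered (4 px):
    · # · · · ·
    · · # · · ·
    · · · # # ·
    · · · · · ·
    · · · · · ·
    · · · · · ·
    · · · · · ·
    · · · · · ·
    · · · · · ·
T2:
  2·area = 20  (B↔C swapped to make it positive)
  edge (2, 12)→(6, 2): d=(4,-10) top-left  bias=+0
  edge (6, 2)→(4, 12): d=(-2,10) right/bottom  bias=-1
  edge (4, 12)→(2, 12): d=(-2,0) right/bottom  bias=-1
    (2,2)@(5, 5): e=[2,4,14] → #
    (3,2)@(7, 5): e=[22,-16,14] → ·
    (2,3)@(5, 7): e=[10,0,10] → ·  [on edge]
    (1,5)@(3, 11): e=[6,12,2] → #
    (2,5)@(5, 11): e=[26,-8,2] → ·
    (1,6)@(3, 13): e=[14,8,-2] → ·
    (1,8)@(3, 17): e=[30,0,-10] → ·  [on edge]
  covered (2 px):
    · · · · · ·
    · · · · · ·
    · · # · · ·
    · · · · · ·
    · · · · · ·
    · # · · · ·
    · · · · · ·
    · · · · · ·
    · · · · · ·
T3:
  2·area = 96  (B↔C swapped to make it positive)
  edge (2, 12)→(2, 0): d=(0,-12) top-left  bias=+0
  edge (2, 0)→(10, 14): d=(8,14) right/bottom  bias=-1
  edge (10, 14)→(2, 12): d=(-8,-2) top-left  bias=+0
    (1,1)@(3, 3): e=[12,10,74] → #
    (2,1)@(5, 3): e=[36,-18,78] → ·
    (1,2)@(3, 5): e=[12,26,58] → #
    (2,2)@(5, 5): e=[36,-2,62] → ·
    (1,3)@(3, 7): e=[12,42,42] → #
    (2,3)@(5, 7): e=[36,14,46] → #
    (3,3)@(7, 7): e=[60,-14,50] → ·
    (1,4)@(3, 9): e=[12,58,26] → #
    (3,4)@(7, 9): e=[60,2,34] → #
    (4,4)@(9, 9): e=[84,-26,38] → ·
    (1,5)@(3, 11): e=[12,74,10] → #
    (4,5)@(9, 11): e=[84,-10,22] → ·
  covered (12 px):
    · · · · · ·
    · # · · · ·
    · # · · · ·
    · # # · · ·
    · # # # · ·
    · # # # · ·
    · · · # # ·
    · · · · · ·
    · · · · · ·

Z-buffer (winner per pixel, '.' = empty):
  . 1 . . . .
  . 3 1 . . .
  . 3 2 1 1 .
  . 3 3 . . .
  . 3 3 3 . .
  . 2 3 3 . .
  . . . 3 3 .
  . . . . . .
  . . . . . .

Result: 2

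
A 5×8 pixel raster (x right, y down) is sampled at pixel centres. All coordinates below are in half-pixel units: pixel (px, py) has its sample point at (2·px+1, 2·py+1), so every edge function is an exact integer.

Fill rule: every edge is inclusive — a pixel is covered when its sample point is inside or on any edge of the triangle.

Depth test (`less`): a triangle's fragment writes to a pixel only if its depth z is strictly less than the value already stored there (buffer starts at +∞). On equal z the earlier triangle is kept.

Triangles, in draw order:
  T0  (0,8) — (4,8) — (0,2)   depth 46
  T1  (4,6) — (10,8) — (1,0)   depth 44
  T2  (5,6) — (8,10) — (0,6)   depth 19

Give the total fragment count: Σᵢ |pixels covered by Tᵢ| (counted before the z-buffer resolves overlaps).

T0:
  2·area = 24  (B↔C swapped to make it positive)
  edge (0, 8)→(0, 2): d=(0,-6) inclusive
  edge (0, 2)→(4, 8): d=(4,6) inclusive
  edge (4, 8)→(0, 8): d=(-4,0) inclusive
    (0,2)@(1, 5): e=[6,6,12] → #
    (1,2)@(3, 5): e=[18,-6,12] → ·
    (0,3)@(1, 7): e=[6,14,4] → #
    (1,3)@(3, 7): e=[18,2,4] → #
    (2,3)@(5, 7): e=[30,-10,4] → ·
    (0,4)@(1, 9): e=[6,22,-4] → ·
    (1,4)@(3, 9): e=[18,10,-4] → ·
  covered (3 px):
    · · · · ·
    · · · · ·
    # · · · ·
    # # · · ·
    · · · · ·
    · · · · ·
    · · · · ·
    · · · · ·
T1:
  2·area = 30  (B↔C swapped to make it positive)
  edge (4, 6)→(1, 0): d=(-3,-6) inclusive
  edge (1, 0)→(10, 8): d=(9,8) inclusive
  edge (10, 8)→(4, 6): d=(-6,-2) inclusive
    (1,1)@(3, 3): e=[3,11,16] → #
    (2,1)@(5, 3): e=[15,-5,20] → ·
    (0,2)@(1, 5): e=[-15,45,0] → ·  [on edge]
    (1,2)@(3, 5): e=[-3,29,4] → ·
    (2,2)@(5, 5): e=[9,13,8] → #
    (3,2)@(7, 5): e=[21,-3,12] → ·
    (2,3)@(5, 7): e=[3,31,-4] → ·
    (3,3)@(7, 7): e=[15,15,0] → #  [on edge]
    (4,3)@(9, 7): e=[27,-1,4] → ·
    (3,4)@(7, 9): e=[9,33,-12] → ·
  covered (3 px):
    · · · · ·
    · # · · ·
    · · # · ·
    · · · # ·
    · · · · ·
    · · · · ·
    · · · · ·
    · · · · ·
T2:
  2·area = 20
  edge (5, 6)→(8, 10): d=(3,4) inclusive
  edge (8, 10)→(0, 6): d=(-8,-4) inclusive
  edge (0, 6)→(5, 6): d=(5,0) inclusive
    (1,3)@(3, 7): e=[11,4,5] → #
    (2,3)@(5, 7): e=[3,12,5] → #
    (3,3)@(7, 7): e=[-5,20,5] → ·
    (1,4)@(3, 9): e=[17,-12,15] → ·
    (2,4)@(5, 9): e=[9,-4,15] → ·
    (3,4)@(7, 9): e=[1,4,15] → #
    (4,4)@(9, 9): e=[-7,12,15] → ·
    (3,5)@(7, 11): e=[7,-12,25] → ·
  covered (3 px):
    · · · · ·
    · · · · ·
    · · · · ·
    · # # · ·
    · · · # ·
    · · · · ·
    · · · · ·
    · · · · ·

Answer: 9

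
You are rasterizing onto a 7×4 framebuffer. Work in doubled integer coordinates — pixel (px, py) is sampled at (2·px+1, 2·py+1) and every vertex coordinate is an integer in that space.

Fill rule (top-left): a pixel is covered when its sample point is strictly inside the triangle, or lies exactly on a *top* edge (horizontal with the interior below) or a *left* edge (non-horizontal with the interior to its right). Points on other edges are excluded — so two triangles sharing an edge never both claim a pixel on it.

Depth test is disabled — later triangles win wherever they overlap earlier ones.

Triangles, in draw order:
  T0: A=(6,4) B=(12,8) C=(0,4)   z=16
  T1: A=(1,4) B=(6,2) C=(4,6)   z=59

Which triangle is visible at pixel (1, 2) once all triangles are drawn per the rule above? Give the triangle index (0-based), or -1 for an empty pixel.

T0:
  2·area = 24
  edge (6, 4)→(12, 8): d=(6,4) right/bottom  bias=-1
  edge (12, 8)→(0, 4): d=(-12,-4) top-left  bias=+0
  edge (0, 4)→(6, 4): d=(6,0) top-left  bias=+0
    (1,2)@(3, 5): e=[18,0,6] → █  [on edge]
    (2,2)@(5, 5): e=[10,8,6] → █
    (3,2)@(7, 5): e=[2,16,6] → █
    (4,2)@(9, 5): e=[-6,24,6] → ·
    (1,3)@(3, 7): e=[30,-24,18] → ·
    (2,3)@(5, 7): e=[22,-16,18] → ·
    (3,3)@(7, 7): e=[14,-8,18] → ·
    (4,3)@(9, 7): e=[6,0,18] → █  [on edge]
    (5,3)@(11, 7): e=[-2,8,18] → ·
  covered (4 px):
    · · · · · · ·
    · · · · · · ·
    · █ █ █ · · ·
    · · · · █ · ·
T1:
  2·area = 16
  edge (1, 4)→(6, 2): d=(5,-2) top-left  bias=+0
  edge (6, 2)→(4, 6): d=(-2,4) right/bottom  bias=-1
  edge (4, 6)→(1, 4): d=(-3,-2) top-left  bias=+0
    (2,1)@(5, 3): e=[3,2,11] → █
    (3,1)@(7, 3): e=[7,-6,15] → ·
    (1,2)@(3, 5): e=[9,6,1] → █
    (2,2)@(5, 5): e=[13,-2,5] → ·
    (1,3)@(3, 7): e=[19,2,-5] → ·
  covered (2 px):
    · · · · · · ·
    · · █ · · · ·
    · █ · · · · ·
    · · · · · · ·

Z-buffer (winner per pixel, '.' = empty):
  . . . . . . .
  . . 1 . . . .
  . 1 0 0 . . .
  . . . . 0 . .

Final: 1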